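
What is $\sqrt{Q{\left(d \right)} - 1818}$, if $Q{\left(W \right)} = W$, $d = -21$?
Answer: $i \sqrt{1839} \approx 42.884 i$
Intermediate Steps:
$\sqrt{Q{\left(d \right)} - 1818} = \sqrt{-21 - 1818} = \sqrt{-1839} = i \sqrt{1839}$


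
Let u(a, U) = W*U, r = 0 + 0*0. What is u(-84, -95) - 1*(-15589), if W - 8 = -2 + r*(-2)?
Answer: 15019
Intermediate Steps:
r = 0 (r = 0 + 0 = 0)
W = 6 (W = 8 + (-2 + 0*(-2)) = 8 + (-2 + 0) = 8 - 2 = 6)
u(a, U) = 6*U
u(-84, -95) - 1*(-15589) = 6*(-95) - 1*(-15589) = -570 + 15589 = 15019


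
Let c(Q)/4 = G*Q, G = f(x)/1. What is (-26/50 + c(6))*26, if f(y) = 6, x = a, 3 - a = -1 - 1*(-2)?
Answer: 93262/25 ≈ 3730.5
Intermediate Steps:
a = 2 (a = 3 - (-1 - 1*(-2)) = 3 - (-1 + 2) = 3 - 1*1 = 3 - 1 = 2)
x = 2
G = 6 (G = 6/1 = 6*1 = 6)
c(Q) = 24*Q (c(Q) = 4*(6*Q) = 24*Q)
(-26/50 + c(6))*26 = (-26/50 + 24*6)*26 = (-26*1/50 + 144)*26 = (-13/25 + 144)*26 = (3587/25)*26 = 93262/25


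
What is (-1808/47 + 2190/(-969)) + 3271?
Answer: 49038757/15181 ≈ 3230.3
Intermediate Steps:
(-1808/47 + 2190/(-969)) + 3271 = (-1808*1/47 + 2190*(-1/969)) + 3271 = (-1808/47 - 730/323) + 3271 = -618294/15181 + 3271 = 49038757/15181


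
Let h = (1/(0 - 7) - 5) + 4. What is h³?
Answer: -512/343 ≈ -1.4927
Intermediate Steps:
h = -8/7 (h = (1/(-7) - 5) + 4 = (-⅐ - 5) + 4 = -36/7 + 4 = -8/7 ≈ -1.1429)
h³ = (-8/7)³ = -512/343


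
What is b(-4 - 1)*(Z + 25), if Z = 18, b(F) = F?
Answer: -215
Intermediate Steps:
b(-4 - 1)*(Z + 25) = (-4 - 1)*(18 + 25) = -5*43 = -215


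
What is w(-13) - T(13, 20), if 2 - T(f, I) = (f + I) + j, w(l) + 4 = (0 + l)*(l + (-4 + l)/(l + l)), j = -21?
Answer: 333/2 ≈ 166.50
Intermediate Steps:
w(l) = -4 + l*(l + (-4 + l)/(2*l)) (w(l) = -4 + (0 + l)*(l + (-4 + l)/(l + l)) = -4 + l*(l + (-4 + l)/((2*l))) = -4 + l*(l + (-4 + l)*(1/(2*l))) = -4 + l*(l + (-4 + l)/(2*l)))
T(f, I) = 23 - I - f (T(f, I) = 2 - ((f + I) - 21) = 2 - ((I + f) - 21) = 2 - (-21 + I + f) = 2 + (21 - I - f) = 23 - I - f)
w(-13) - T(13, 20) = (-6 + (-13)**2 + (1/2)*(-13)) - (23 - 1*20 - 1*13) = (-6 + 169 - 13/2) - (23 - 20 - 13) = 313/2 - 1*(-10) = 313/2 + 10 = 333/2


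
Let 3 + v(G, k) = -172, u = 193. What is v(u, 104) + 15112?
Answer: 14937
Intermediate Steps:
v(G, k) = -175 (v(G, k) = -3 - 172 = -175)
v(u, 104) + 15112 = -175 + 15112 = 14937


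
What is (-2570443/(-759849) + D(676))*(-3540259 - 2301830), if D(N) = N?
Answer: -1005284021446221/253283 ≈ -3.9690e+9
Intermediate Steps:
(-2570443/(-759849) + D(676))*(-3540259 - 2301830) = (-2570443/(-759849) + 676)*(-3540259 - 2301830) = (-2570443*(-1/759849) + 676)*(-5842089) = (2570443/759849 + 676)*(-5842089) = (516228367/759849)*(-5842089) = -1005284021446221/253283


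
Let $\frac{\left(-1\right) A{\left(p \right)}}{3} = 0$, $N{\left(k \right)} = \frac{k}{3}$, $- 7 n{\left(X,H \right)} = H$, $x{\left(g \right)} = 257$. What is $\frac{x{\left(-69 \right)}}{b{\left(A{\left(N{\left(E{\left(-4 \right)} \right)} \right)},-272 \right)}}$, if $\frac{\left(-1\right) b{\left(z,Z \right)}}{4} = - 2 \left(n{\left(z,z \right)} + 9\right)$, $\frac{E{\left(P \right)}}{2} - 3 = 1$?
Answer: $\frac{257}{72} \approx 3.5694$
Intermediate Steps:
$n{\left(X,H \right)} = - \frac{H}{7}$
$E{\left(P \right)} = 8$ ($E{\left(P \right)} = 6 + 2 \cdot 1 = 6 + 2 = 8$)
$N{\left(k \right)} = \frac{k}{3}$ ($N{\left(k \right)} = k \frac{1}{3} = \frac{k}{3}$)
$A{\left(p \right)} = 0$ ($A{\left(p \right)} = \left(-3\right) 0 = 0$)
$b{\left(z,Z \right)} = 72 - \frac{8 z}{7}$ ($b{\left(z,Z \right)} = - 4 \left(- 2 \left(- \frac{z}{7} + 9\right)\right) = - 4 \left(- 2 \left(9 - \frac{z}{7}\right)\right) = - 4 \left(-18 + \frac{2 z}{7}\right) = 72 - \frac{8 z}{7}$)
$\frac{x{\left(-69 \right)}}{b{\left(A{\left(N{\left(E{\left(-4 \right)} \right)} \right)},-272 \right)}} = \frac{257}{72 - 0} = \frac{257}{72 + 0} = \frac{257}{72}$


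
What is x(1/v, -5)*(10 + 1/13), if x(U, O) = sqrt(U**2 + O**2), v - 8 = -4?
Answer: 131*sqrt(401)/52 ≈ 50.448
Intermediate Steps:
v = 4 (v = 8 - 4 = 4)
x(U, O) = sqrt(O**2 + U**2)
x(1/v, -5)*(10 + 1/13) = sqrt((-5)**2 + (1/4)**2)*(10 + 1/13) = sqrt(25 + (1/4)**2)*(10 + 1/13) = sqrt(25 + 1/16)*(131/13) = sqrt(401/16)*(131/13) = (sqrt(401)/4)*(131/13) = 131*sqrt(401)/52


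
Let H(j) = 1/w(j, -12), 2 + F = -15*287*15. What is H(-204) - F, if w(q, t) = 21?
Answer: 1356118/21 ≈ 64577.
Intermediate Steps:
F = -64577 (F = -2 - 15*287*15 = -2 - 4305*15 = -2 - 64575 = -64577)
H(j) = 1/21
H(-204) - F = 1/21 - 1*(-64577) = 1/21 + 64577 = 1356118/21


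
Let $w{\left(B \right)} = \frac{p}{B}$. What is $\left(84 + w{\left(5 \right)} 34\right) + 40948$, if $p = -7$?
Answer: $\frac{204922}{5} \approx 40984.0$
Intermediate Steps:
$w{\left(B \right)} = - \frac{7}{B}$
$\left(84 + w{\left(5 \right)} 34\right) + 40948 = \left(84 + - \frac{7}{5} \cdot 34\right) + 40948 = \left(84 + \left(-7\right) \frac{1}{5} \cdot 34\right) + 40948 = \left(84 - \frac{238}{5}\right) + 40948 = \frac{182}{5} + 40948 = \frac{204922}{5}$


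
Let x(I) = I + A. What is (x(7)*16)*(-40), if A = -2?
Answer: -3200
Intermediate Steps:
x(I) = -2 + I (x(I) = I - 2 = -2 + I)
(x(7)*16)*(-40) = ((-2 + 7)*16)*(-40) = (5*16)*(-40) = 80*(-40) = -3200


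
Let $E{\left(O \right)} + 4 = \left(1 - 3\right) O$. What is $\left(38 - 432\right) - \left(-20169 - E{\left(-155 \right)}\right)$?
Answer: $20081$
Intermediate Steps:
$E{\left(O \right)} = -4 - 2 O$ ($E{\left(O \right)} = -4 + \left(1 - 3\right) O = -4 - 2 O$)
$\left(38 - 432\right) - \left(-20169 - E{\left(-155 \right)}\right) = \left(38 - 432\right) - \left(-20169 - \left(-4 - -310\right)\right) = \left(38 - 432\right) - \left(-20169 - \left(-4 + 310\right)\right) = -394 - \left(-20169 - 306\right) = -394 - -20475 = -394 + 20475 = 20081$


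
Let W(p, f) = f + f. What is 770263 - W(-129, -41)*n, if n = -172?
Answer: 756159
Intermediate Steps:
W(p, f) = 2*f
770263 - W(-129, -41)*n = 770263 - 2*(-41)*(-172) = 770263 - (-82)*(-172) = 770263 - 1*14104 = 770263 - 14104 = 756159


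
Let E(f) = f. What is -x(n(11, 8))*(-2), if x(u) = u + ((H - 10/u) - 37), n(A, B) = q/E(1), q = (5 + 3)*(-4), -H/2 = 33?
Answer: -2155/8 ≈ -269.38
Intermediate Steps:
H = -66 (H = -2*33 = -66)
q = -32 (q = 8*(-4) = -32)
n(A, B) = -32 (n(A, B) = -32/1 = -32*1 = -32)
x(u) = -103 + u - 10/u (x(u) = u + ((-66 - 10/u) - 37) = u + (-103 - 10/u) = -103 + u - 10/u)
-x(n(11, 8))*(-2) = -(-103 - 32 - 10/(-32))*(-2) = -(-103 - 32 - 10*(-1/32))*(-2) = -(-103 - 32 + 5/16)*(-2) = -(-2155)*(-2)/16 = -1*2155/8 = -2155/8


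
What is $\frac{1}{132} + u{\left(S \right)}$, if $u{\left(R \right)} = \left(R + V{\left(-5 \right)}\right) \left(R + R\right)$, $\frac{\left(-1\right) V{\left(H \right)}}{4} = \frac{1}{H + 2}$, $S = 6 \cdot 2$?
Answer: $\frac{42241}{132} \approx 320.01$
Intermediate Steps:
$S = 12$
$V{\left(H \right)} = - \frac{4}{2 + H}$ ($V{\left(H \right)} = - \frac{4}{H + 2} = - \frac{4}{2 + H}$)
$u{\left(R \right)} = 2 R \left(\frac{4}{3} + R\right)$ ($u{\left(R \right)} = \left(R - \frac{4}{2 - 5}\right) \left(R + R\right) = \left(R - \frac{4}{-3}\right) 2 R = \left(R - - \frac{4}{3}\right) 2 R = \left(R + \frac{4}{3}\right) 2 R = \left(\frac{4}{3} + R\right) 2 R = 2 R \left(\frac{4}{3} + R\right)$)
$\frac{1}{132} + u{\left(S \right)} = \frac{1}{132} + \frac{2}{3} \cdot 12 \left(4 + 3 \cdot 12\right) = \frac{1}{132} + \frac{2}{3} \cdot 12 \left(4 + 36\right) = \frac{1}{132} + \frac{2}{3} \cdot 12 \cdot 40 = \frac{1}{132} + 320 = \frac{42241}{132}$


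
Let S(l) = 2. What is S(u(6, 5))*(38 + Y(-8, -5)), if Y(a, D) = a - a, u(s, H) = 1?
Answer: 76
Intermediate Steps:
Y(a, D) = 0
S(u(6, 5))*(38 + Y(-8, -5)) = 2*(38 + 0) = 2*38 = 76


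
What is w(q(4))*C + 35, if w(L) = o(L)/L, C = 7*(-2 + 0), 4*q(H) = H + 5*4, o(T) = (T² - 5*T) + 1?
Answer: 56/3 ≈ 18.667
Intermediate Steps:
o(T) = 1 + T² - 5*T
q(H) = 5 + H/4 (q(H) = (H + 5*4)/4 = (H + 20)/4 = (20 + H)/4 = 5 + H/4)
C = -14 (C = 7*(-2) = -14)
w(L) = (1 + L² - 5*L)/L
w(q(4))*C + 35 = (-5 + (5 + (¼)*4) + 1/(5 + (¼)*4))*(-14) + 35 = (-5 + (5 + 1) + 1/(5 + 1))*(-14) + 35 = (-5 + 6 + 1/6)*(-14) + 35 = (-5 + 6 + ⅙)*(-14) + 35 = (7/6)*(-14) + 35 = -49/3 + 35 = 56/3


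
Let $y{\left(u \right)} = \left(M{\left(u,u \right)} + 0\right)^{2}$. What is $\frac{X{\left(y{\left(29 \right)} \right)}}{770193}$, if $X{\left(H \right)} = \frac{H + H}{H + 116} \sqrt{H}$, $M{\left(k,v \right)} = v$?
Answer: $\frac{1682}{25416369} \approx 6.6178 \cdot 10^{-5}$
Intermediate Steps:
$y{\left(u \right)} = u^{2}$ ($y{\left(u \right)} = \left(u + 0\right)^{2} = u^{2}$)
$X{\left(H \right)} = \frac{2 H^{\frac{3}{2}}}{116 + H}$ ($X{\left(H \right)} = \frac{2 H}{116 + H} \sqrt{H} = \frac{2 H^{\frac{3}{2}}}{116 + H}$)
$\frac{X{\left(y{\left(29 \right)} \right)}}{770193} = \frac{2 \left(29^{2}\right)^{\frac{3}{2}} \frac{1}{116 + 29^{2}}}{770193} = \frac{2 \cdot 841^{\frac{3}{2}}}{116 + 841} \cdot \frac{1}{770193} = 2 \cdot 24389 \cdot \frac{1}{957} \cdot \frac{1}{770193} = \frac{1682}{33} \cdot \frac{1}{770193} = \frac{1682}{25416369}$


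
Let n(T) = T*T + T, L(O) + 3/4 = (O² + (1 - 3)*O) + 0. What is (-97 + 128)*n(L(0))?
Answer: -93/16 ≈ -5.8125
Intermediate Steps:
L(O) = -¾ + O² - 2*O (L(O) = -¾ + ((O² + (1 - 3)*O) + 0) = -¾ + ((O² - 2*O) + 0) = -¾ + (O² - 2*O) = -¾ + O² - 2*O)
n(T) = T + T² (n(T) = T² + T = T + T²)
(-97 + 128)*n(L(0)) = (-97 + 128)*((-¾ + 0² - 2*0)*(1 + (-¾ + 0² - 2*0))) = 31*((-¾ + 0 + 0)*(1 + (-¾ + 0 + 0))) = 31*(-3*(1 - ¾)/4) = 31*(-¾*¼) = 31*(-3/16) = -93/16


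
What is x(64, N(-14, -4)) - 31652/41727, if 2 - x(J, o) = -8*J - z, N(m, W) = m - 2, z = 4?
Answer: 21582934/41727 ≈ 517.24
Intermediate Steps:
N(m, W) = -2 + m
x(J, o) = 6 + 8*J (x(J, o) = 2 - (-8*J - 1*4) = 2 - (-8*J - 4) = 2 - (-4 - 8*J) = 2 + (4 + 8*J) = 6 + 8*J)
x(64, N(-14, -4)) - 31652/41727 = (6 + 8*64) - 31652/41727 = (6 + 512) - 31652*1/41727 = 518 - 31652/41727 = 21582934/41727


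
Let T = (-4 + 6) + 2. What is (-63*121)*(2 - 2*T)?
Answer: 45738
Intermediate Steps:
T = 4 (T = 2 + 2 = 4)
(-63*121)*(2 - 2*T) = (-63*121)*(2 - 2*4) = -7623*(2 - 8) = -7623*(-6) = 45738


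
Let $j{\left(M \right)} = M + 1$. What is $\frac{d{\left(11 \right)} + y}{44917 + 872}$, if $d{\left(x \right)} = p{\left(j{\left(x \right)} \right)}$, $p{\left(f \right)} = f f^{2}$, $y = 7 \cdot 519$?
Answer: $\frac{1787}{15263} \approx 0.11708$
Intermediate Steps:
$y = 3633$
$j{\left(M \right)} = 1 + M$
$p{\left(f \right)} = f^{3}$
$d{\left(x \right)} = \left(1 + x\right)^{3}$
$\frac{d{\left(11 \right)} + y}{44917 + 872} = \frac{\left(1 + 11\right)^{3} + 3633}{44917 + 872} = \frac{12^{3} + 3633}{45789} = \left(1728 + 3633\right) \frac{1}{45789} = 5361 \cdot \frac{1}{45789} = \frac{1787}{15263}$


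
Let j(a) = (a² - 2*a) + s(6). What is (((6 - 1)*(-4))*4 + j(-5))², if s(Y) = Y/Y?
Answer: 1936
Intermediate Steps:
s(Y) = 1
j(a) = 1 + a² - 2*a (j(a) = (a² - 2*a) + 1 = 1 + a² - 2*a)
(((6 - 1)*(-4))*4 + j(-5))² = (((6 - 1)*(-4))*4 + (1 + (-5)² - 2*(-5)))² = ((5*(-4))*4 + (1 + 25 + 10))² = (-20*4 + 36)² = (-80 + 36)² = (-44)² = 1936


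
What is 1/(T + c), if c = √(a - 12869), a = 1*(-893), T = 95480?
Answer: 6820/651174583 - I*√13762/9116444162 ≈ 1.0473e-5 - 1.2868e-8*I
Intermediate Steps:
a = -893
c = I*√13762 (c = √(-893 - 12869) = √(-13762) = I*√13762 ≈ 117.31*I)
1/(T + c) = 1/(95480 + I*√13762)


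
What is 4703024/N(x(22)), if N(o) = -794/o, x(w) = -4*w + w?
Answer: 155199792/397 ≈ 3.9093e+5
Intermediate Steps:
x(w) = -3*w
4703024/N(x(22)) = 4703024/((-794/((-3*22)))) = 4703024/((-794/(-66))) = 4703024/((-794*(-1/66))) = 4703024/(397/33) = 4703024*(33/397) = 155199792/397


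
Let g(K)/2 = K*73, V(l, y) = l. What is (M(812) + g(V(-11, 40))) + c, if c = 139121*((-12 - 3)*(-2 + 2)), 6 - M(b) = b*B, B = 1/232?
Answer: -3207/2 ≈ -1603.5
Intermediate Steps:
B = 1/232 ≈ 0.0043103
M(b) = 6 - b/232
g(K) = 146*K (g(K) = 2*(K*73) = 2*(73*K) = 146*K)
c = 0 (c = 139121*(-15*0) = 139121*0 = 0)
(M(812) + g(V(-11, 40))) + c = ((6 - 1/232*812) + 146*(-11)) + 0 = ((6 - 7/2) - 1606) + 0 = (5/2 - 1606) + 0 = -3207/2 + 0 = -3207/2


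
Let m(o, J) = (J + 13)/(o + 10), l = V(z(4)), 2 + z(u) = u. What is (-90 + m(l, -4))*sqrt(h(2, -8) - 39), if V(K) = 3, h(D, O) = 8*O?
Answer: -1161*I*sqrt(103)/13 ≈ -906.37*I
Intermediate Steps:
z(u) = -2 + u
l = 3
m(o, J) = (13 + J)/(10 + o)
(-90 + m(l, -4))*sqrt(h(2, -8) - 39) = (-90 + (13 - 4)/(10 + 3))*sqrt(8*(-8) - 39) = (-90 + 9/13)*sqrt(-64 - 39) = (-90 + (1/13)*9)*sqrt(-103) = (-90 + 9/13)*(I*sqrt(103)) = -1161*I*sqrt(103)/13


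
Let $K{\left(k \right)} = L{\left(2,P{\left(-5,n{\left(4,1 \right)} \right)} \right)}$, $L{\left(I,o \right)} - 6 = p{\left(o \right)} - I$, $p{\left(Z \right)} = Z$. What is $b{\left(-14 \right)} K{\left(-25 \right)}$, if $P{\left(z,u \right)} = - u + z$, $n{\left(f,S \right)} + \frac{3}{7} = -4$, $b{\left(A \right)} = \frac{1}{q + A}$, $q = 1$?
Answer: $- \frac{24}{91} \approx -0.26374$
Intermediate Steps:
$b{\left(A \right)} = \frac{1}{1 + A}$
$n{\left(f,S \right)} = - \frac{31}{7}$ ($n{\left(f,S \right)} = - \frac{3}{7} - 4 = - \frac{31}{7}$)
$P{\left(z,u \right)} = z - u$
$L{\left(I,o \right)} = 6 + o - I$ ($L{\left(I,o \right)} = 6 - \left(I - o\right) = 6 + o - I$)
$K{\left(k \right)} = \frac{24}{7}$ ($K{\left(k \right)} = 6 - \frac{4}{7} - 2 = \frac{24}{7}$)
$b{\left(-14 \right)} K{\left(-25 \right)} = \frac{1}{1 - 14} \cdot \frac{24}{7} = \frac{1}{-13} \cdot \frac{24}{7} = \left(- \frac{1}{13}\right) \frac{24}{7} = - \frac{24}{91}$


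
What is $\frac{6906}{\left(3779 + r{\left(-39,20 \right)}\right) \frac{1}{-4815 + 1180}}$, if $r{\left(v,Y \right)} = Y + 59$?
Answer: $- \frac{4183885}{643} \approx -6506.8$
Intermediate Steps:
$r{\left(v,Y \right)} = 59 + Y$
$\frac{6906}{\left(3779 + r{\left(-39,20 \right)}\right) \frac{1}{-4815 + 1180}} = \frac{6906}{\left(3779 + \left(59 + 20\right)\right) \frac{1}{-4815 + 1180}} = \frac{6906}{\left(3779 + 79\right) \frac{1}{-3635}} = \frac{6906}{3858 \left(- \frac{1}{3635}\right)} = \frac{6906}{- \frac{3858}{3635}} = 6906 \left(- \frac{3635}{3858}\right) = - \frac{4183885}{643}$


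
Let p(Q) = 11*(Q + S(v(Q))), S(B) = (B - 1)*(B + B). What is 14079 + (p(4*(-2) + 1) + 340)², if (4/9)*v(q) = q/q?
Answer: 7655857/64 ≈ 1.1962e+5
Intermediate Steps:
v(q) = 9/4 (v(q) = 9*(q/q)/4 = (9/4)*1 = 9/4)
S(B) = 2*B*(-1 + B) (S(B) = (-1 + B)*(2*B) = 2*B*(-1 + B))
p(Q) = 495/8 + 11*Q (p(Q) = 11*(Q + 2*(9/4)*(-1 + 9/4)) = 11*(Q + 2*(9/4)*(5/4)) = 11*(Q + 45/8) = 11*(45/8 + Q) = 495/8 + 11*Q)
14079 + (p(4*(-2) + 1) + 340)² = 14079 + ((495/8 + 11*(4*(-2) + 1)) + 340)² = 14079 + ((495/8 + 11*(-8 + 1)) + 340)² = 14079 + ((495/8 + 11*(-7)) + 340)² = 14079 + ((495/8 - 77) + 340)² = 14079 + (-121/8 + 340)² = 14079 + (2599/8)² = 14079 + 6754801/64 = 7655857/64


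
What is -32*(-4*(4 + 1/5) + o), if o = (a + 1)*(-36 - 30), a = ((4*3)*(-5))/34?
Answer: -91584/85 ≈ -1077.5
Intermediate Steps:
a = -30/17 (a = (12*(-5))*(1/34) = -60*1/34 = -30/17 ≈ -1.7647)
o = 858/17 (o = (-30/17 + 1)*(-36 - 30) = -13/17*(-66) = 858/17 ≈ 50.471)
-32*(-4*(4 + 1/5) + o) = -32*(-4*(4 + 1/5) + 858/17) = -32*(-4*(4 + ⅕) + 858/17) = -32*(-4*21/5 + 858/17) = -32*(-84/5 + 858/17) = -32*2862/85 = -91584/85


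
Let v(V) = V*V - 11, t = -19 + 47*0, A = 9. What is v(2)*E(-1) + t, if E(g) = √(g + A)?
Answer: -19 - 14*√2 ≈ -38.799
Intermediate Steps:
E(g) = √(9 + g) (E(g) = √(g + 9) = √(9 + g))
t = -19 (t = -19 + 0 = -19)
v(V) = -11 + V² (v(V) = V² - 11 = -11 + V²)
v(2)*E(-1) + t = (-11 + 2²)*√(9 - 1) - 19 = (-11 + 4)*√8 - 19 = -14*√2 - 19 = -19 - 14*√2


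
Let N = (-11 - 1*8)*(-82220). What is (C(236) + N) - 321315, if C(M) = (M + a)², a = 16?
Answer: 1304369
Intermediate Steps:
N = 1562180 (N = (-11 - 8)*(-82220) = -19*(-82220) = 1562180)
C(M) = (16 + M)² (C(M) = (M + 16)² = (16 + M)²)
(C(236) + N) - 321315 = ((16 + 236)² + 1562180) - 321315 = (252² + 1562180) - 321315 = (63504 + 1562180) - 321315 = 1625684 - 321315 = 1304369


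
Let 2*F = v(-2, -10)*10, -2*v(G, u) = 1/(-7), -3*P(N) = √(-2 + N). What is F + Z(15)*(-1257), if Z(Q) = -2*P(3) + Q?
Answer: -275697/14 ≈ -19693.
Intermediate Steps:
P(N) = -√(-2 + N)/3
v(G, u) = 1/14 (v(G, u) = -½/(-7) = -½*(-⅐) = 1/14)
F = 5/14 (F = ((1/14)*10)/2 = (½)*(5/7) = 5/14 ≈ 0.35714)
Z(Q) = ⅔ + Q (Z(Q) = -(-2)*√(-2 + 3)/3 + Q = -(-2)*√1/3 + Q = -(-2)/3 + Q = -2*(-⅓) + Q = ⅔ + Q)
F + Z(15)*(-1257) = 5/14 + (⅔ + 15)*(-1257) = 5/14 + (47/3)*(-1257) = 5/14 - 19693 = -275697/14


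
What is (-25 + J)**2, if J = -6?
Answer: 961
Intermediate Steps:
(-25 + J)**2 = (-25 - 6)**2 = (-31)**2 = 961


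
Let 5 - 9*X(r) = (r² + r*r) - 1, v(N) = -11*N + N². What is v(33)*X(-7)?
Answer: -22264/3 ≈ -7421.3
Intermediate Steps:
v(N) = N² - 11*N
X(r) = ⅔ - 2*r²/9 (X(r) = 5/9 - ((r² + r*r) - 1)/9 = 5/9 - ((r² + r²) - 1)/9 = 5/9 - (2*r² - 1)/9 = 5/9 - (-1 + 2*r²)/9 = 5/9 + (⅑ - 2*r²/9) = ⅔ - 2*r²/9)
v(33)*X(-7) = (33*(-11 + 33))*(⅔ - 2/9*(-7)²) = (33*22)*(⅔ - 2/9*49) = 726*(⅔ - 98/9) = 726*(-92/9) = -22264/3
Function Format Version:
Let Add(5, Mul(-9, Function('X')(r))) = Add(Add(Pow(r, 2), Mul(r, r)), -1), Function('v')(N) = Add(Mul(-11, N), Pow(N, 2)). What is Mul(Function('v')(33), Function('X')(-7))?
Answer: Rational(-22264, 3) ≈ -7421.3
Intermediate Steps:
Function('v')(N) = Add(Pow(N, 2), Mul(-11, N))
Function('X')(r) = Add(Rational(2, 3), Mul(Rational(-2, 9), Pow(r, 2))) (Function('X')(r) = Add(Rational(5, 9), Mul(Rational(-1, 9), Add(Add(Pow(r, 2), Mul(r, r)), -1))) = Add(Rational(5, 9), Mul(Rational(-1, 9), Add(Add(Pow(r, 2), Pow(r, 2)), -1))) = Add(Rational(5, 9), Mul(Rational(-1, 9), Add(Mul(2, Pow(r, 2)), -1))) = Add(Rational(5, 9), Mul(Rational(-1, 9), Add(-1, Mul(2, Pow(r, 2))))) = Add(Rational(5, 9), Add(Rational(1, 9), Mul(Rational(-2, 9), Pow(r, 2)))) = Add(Rational(2, 3), Mul(Rational(-2, 9), Pow(r, 2))))
Mul(Function('v')(33), Function('X')(-7)) = Mul(Mul(33, Add(-11, 33)), Add(Rational(2, 3), Mul(Rational(-2, 9), Pow(-7, 2)))) = Mul(Mul(33, 22), Add(Rational(2, 3), Mul(Rational(-2, 9), 49))) = Mul(726, Add(Rational(2, 3), Rational(-98, 9))) = Mul(726, Rational(-92, 9)) = Rational(-22264, 3)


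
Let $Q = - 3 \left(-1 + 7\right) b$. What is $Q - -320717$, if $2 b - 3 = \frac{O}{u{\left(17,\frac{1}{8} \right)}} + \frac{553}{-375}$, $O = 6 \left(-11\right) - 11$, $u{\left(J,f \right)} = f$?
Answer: $\frac{40780909}{125} \approx 3.2625 \cdot 10^{5}$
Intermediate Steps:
$O = -77$ ($O = -66 - 11 = -77$)
$b = - \frac{115214}{375}$ ($b = \frac{3}{2} + \frac{- \frac{77}{\frac{1}{8}} + \frac{553}{-375}}{2} = \frac{3}{2} + \frac{- 77 \frac{1}{\frac{1}{8}} + 553 \left(- \frac{1}{375}\right)}{2} = \frac{3}{2} + \frac{\left(-77\right) 8 - \frac{553}{375}}{2} = \frac{3}{2} + \frac{-616 - \frac{553}{375}}{2} = \frac{3}{2} + \frac{1}{2} \left(- \frac{231553}{375}\right) = \frac{3}{2} - \frac{231553}{750} = - \frac{115214}{375} \approx -307.24$)
$Q = \frac{691284}{125}$ ($Q = - 3 \left(-1 + 7\right) \left(- \frac{115214}{375}\right) = \left(-3\right) 6 \left(- \frac{115214}{375}\right) = \left(-18\right) \left(- \frac{115214}{375}\right) = \frac{691284}{125} \approx 5530.3$)
$Q - -320717 = \frac{691284}{125} - -320717 = \frac{691284}{125} + 320717 = \frac{40780909}{125}$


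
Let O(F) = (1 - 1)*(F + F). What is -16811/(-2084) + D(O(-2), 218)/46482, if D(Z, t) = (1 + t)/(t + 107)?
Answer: 42326391591/5247043100 ≈ 8.0667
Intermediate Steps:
O(F) = 0 (O(F) = 0*(2*F) = 0)
D(Z, t) = (1 + t)/(107 + t)
-16811/(-2084) + D(O(-2), 218)/46482 = -16811/(-2084) + ((1 + 218)/(107 + 218))/46482 = -16811*(-1/2084) + (219/325)*(1/46482) = 16811/2084 + ((1/325)*219)*(1/46482) = 16811/2084 + (219/325)*(1/46482) = 16811/2084 + 73/5035550 = 42326391591/5247043100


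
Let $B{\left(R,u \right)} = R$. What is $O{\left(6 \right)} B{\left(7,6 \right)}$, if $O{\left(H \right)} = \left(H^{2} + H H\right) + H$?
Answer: $546$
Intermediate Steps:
$O{\left(H \right)} = H + 2 H^{2}$ ($O{\left(H \right)} = \left(H^{2} + H^{2}\right) + H = 2 H^{2} + H = H + 2 H^{2}$)
$O{\left(6 \right)} B{\left(7,6 \right)} = 6 \left(1 + 2 \cdot 6\right) 7 = 6 \left(1 + 12\right) 7 = 6 \cdot 13 \cdot 7 = 78 \cdot 7 = 546$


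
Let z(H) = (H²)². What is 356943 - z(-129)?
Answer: -276565938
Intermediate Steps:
z(H) = H⁴
356943 - z(-129) = 356943 - 1*(-129)⁴ = 356943 - 1*276922881 = 356943 - 276922881 = -276565938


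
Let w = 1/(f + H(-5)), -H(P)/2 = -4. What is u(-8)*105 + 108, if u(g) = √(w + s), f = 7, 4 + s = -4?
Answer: 108 + 7*I*√1785 ≈ 108.0 + 295.74*I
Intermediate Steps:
s = -8 (s = -4 - 4 = -8)
H(P) = 8 (H(P) = -2*(-4) = 8)
w = 1/15 (w = 1/(7 + 8) = 1/15 ≈ 0.066667)
u(g) = I*√1785/15 (u(g) = √(1/15 - 8) = √(-119/15) = I*√1785/15)
u(-8)*105 + 108 = (I*√1785/15)*105 + 108 = 7*I*√1785 + 108 = 108 + 7*I*√1785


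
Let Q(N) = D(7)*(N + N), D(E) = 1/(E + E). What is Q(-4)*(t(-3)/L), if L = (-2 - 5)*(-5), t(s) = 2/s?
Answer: 8/735 ≈ 0.010884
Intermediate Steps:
L = 35 (L = -7*(-5) = 35)
D(E) = 1/(2*E)
Q(N) = N/7 (Q(N) = ((½)/7)*(N + N) = ((½)*(⅐))*(2*N) = (2*N)/14 = N/7)
Q(-4)*(t(-3)/L) = ((⅐)*(-4))*((2/(-3))/35) = -4*2*(-⅓)/(7*35) = -(-8)/(21*35) = -4/7*(-2/105) = 8/735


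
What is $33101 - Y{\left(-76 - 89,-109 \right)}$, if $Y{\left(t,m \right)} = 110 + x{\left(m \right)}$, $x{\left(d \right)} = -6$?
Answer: $32997$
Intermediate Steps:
$Y{\left(t,m \right)} = 104$ ($Y{\left(t,m \right)} = 110 - 6 = 104$)
$33101 - Y{\left(-76 - 89,-109 \right)} = 33101 - 104 = 32997$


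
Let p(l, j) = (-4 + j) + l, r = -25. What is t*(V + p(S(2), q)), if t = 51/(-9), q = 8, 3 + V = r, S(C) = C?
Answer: 374/3 ≈ 124.67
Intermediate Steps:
V = -28 (V = -3 - 25 = -28)
t = -17/3 (t = 51*(-⅑) = -17/3 ≈ -5.6667)
p(l, j) = -4 + j + l
t*(V + p(S(2), q)) = -17*(-28 + (-4 + 8 + 2))/3 = -17*(-28 + 6)/3 = -17/3*(-22) = 374/3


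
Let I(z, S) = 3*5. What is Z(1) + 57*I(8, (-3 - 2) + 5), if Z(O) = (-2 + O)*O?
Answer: 854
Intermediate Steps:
Z(O) = O*(-2 + O)
I(z, S) = 15
Z(1) + 57*I(8, (-3 - 2) + 5) = 1*(-2 + 1) + 57*15 = 1*(-1) + 855 = -1 + 855 = 854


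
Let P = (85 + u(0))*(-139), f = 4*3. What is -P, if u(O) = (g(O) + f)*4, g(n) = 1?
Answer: 19043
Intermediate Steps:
f = 12
u(O) = 52 (u(O) = (1 + 12)*4 = 13*4 = 52)
P = -19043 (P = (85 + 52)*(-139) = 137*(-139) = -19043)
-P = -1*(-19043) = 19043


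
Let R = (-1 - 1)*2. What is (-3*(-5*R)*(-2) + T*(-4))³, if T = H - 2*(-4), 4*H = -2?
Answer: 729000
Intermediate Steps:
H = -½ (H = (¼)*(-2) = -½ ≈ -0.50000)
R = -4 (R = -2*2 = -4)
T = 15/2 (T = -½ - 2*(-4) = -½ + 8 = 15/2 ≈ 7.5000)
(-3*(-5*R)*(-2) + T*(-4))³ = (-3*(-5*(-4))*(-2) + (15/2)*(-4))³ = (-60*(-2) - 30)³ = (-3*(-40) - 30)³ = (120 - 30)³ = 90³ = 729000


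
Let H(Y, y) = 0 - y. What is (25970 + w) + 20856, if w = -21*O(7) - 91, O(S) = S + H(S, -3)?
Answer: 46525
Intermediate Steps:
H(Y, y) = -y
O(S) = 3 + S (O(S) = S - 1*(-3) = S + 3 = 3 + S)
w = -301 (w = -21*(3 + 7) - 91 = -21*10 - 91 = -210 - 91 = -301)
(25970 + w) + 20856 = (25970 - 301) + 20856 = 25669 + 20856 = 46525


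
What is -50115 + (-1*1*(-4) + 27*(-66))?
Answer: -51893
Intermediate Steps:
-50115 + (-1*1*(-4) + 27*(-66)) = -50115 + (-1*(-4) - 1782) = -50115 + (4 - 1782) = -50115 - 1778 = -51893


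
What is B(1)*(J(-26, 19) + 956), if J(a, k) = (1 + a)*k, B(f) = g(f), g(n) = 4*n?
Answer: 1924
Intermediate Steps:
B(f) = 4*f
J(a, k) = k*(1 + a)
B(1)*(J(-26, 19) + 956) = (4*1)*(19*(1 - 26) + 956) = 4*(19*(-25) + 956) = 4*(-475 + 956) = 4*481 = 1924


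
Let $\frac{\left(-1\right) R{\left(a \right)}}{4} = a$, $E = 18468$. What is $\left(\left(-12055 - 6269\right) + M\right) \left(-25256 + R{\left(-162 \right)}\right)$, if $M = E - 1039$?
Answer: $22024160$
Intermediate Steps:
$R{\left(a \right)} = - 4 a$
$M = 17429$ ($M = 18468 - 1039 = 17429$)
$\left(\left(-12055 - 6269\right) + M\right) \left(-25256 + R{\left(-162 \right)}\right) = \left(\left(-12055 - 6269\right) + 17429\right) \left(-25256 - -648\right) = \left(-18324 + 17429\right) \left(-25256 + 648\right) = \left(-895\right) \left(-24608\right) = 22024160$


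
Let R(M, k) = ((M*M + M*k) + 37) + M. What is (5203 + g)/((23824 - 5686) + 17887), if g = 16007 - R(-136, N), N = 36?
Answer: 7709/36025 ≈ 0.21399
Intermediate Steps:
R(M, k) = 37 + M + M² + M*k (R(M, k) = ((M² + M*k) + 37) + M = (37 + M² + M*k) + M = 37 + M + M² + M*k)
g = 2506 (g = 16007 - (37 - 136 + (-136)² - 136*36) = 16007 - (37 - 136 + 18496 - 4896) = 16007 - 1*13501 = 16007 - 13501 = 2506)
(5203 + g)/((23824 - 5686) + 17887) = (5203 + 2506)/((23824 - 5686) + 17887) = 7709/(18138 + 17887) = 7709/36025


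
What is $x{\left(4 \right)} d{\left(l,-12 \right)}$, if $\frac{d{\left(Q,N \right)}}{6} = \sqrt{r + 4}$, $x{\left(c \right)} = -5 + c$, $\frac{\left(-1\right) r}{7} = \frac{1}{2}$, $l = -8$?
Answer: $- 3 \sqrt{2} \approx -4.2426$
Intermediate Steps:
$r = - \frac{7}{2} \approx -3.5$
$d{\left(Q,N \right)} = 3 \sqrt{2}$ ($d{\left(Q,N \right)} = 6 \sqrt{- \frac{7}{2} + 4} = \frac{6}{\sqrt{2}} = 6 \frac{\sqrt{2}}{2} = 3 \sqrt{2}$)
$x{\left(4 \right)} d{\left(l,-12 \right)} = \left(-5 + 4\right) 3 \sqrt{2} = - 3 \sqrt{2}$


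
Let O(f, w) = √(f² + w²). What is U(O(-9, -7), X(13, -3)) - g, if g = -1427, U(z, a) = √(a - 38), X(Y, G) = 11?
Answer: 1427 + 3*I*√3 ≈ 1427.0 + 5.1962*I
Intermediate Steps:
U(z, a) = √(-38 + a)
U(O(-9, -7), X(13, -3)) - g = √(-38 + 11) - 1*(-1427) = √(-27) + 1427 = 3*I*√3 + 1427 = 1427 + 3*I*√3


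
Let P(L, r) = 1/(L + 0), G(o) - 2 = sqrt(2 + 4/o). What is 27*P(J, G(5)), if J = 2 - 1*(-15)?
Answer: 27/17 ≈ 1.5882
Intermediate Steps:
J = 17 (J = 2 + 15 = 17)
G(o) = 2 + sqrt(2 + 4/o)
P(L, r) = 1/L
27*P(J, G(5)) = 27/17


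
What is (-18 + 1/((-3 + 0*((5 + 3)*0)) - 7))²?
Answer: 32761/100 ≈ 327.61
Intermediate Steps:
(-18 + 1/((-3 + 0*((5 + 3)*0)) - 7))² = (-18 + 1/((-3 + 0*(8*0)) - 7))² = (-18 + 1/((-3 + 0*0) - 7))² = (-18 + 1/((-3 + 0) - 7))² = (-18 + 1/(-3 - 7))² = (-18 + 1/(-10))² = (-18 - ⅒)² = (-181/10)² = 32761/100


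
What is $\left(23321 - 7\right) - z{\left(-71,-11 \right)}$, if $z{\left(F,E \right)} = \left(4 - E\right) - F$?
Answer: $23228$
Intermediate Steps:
$z{\left(F,E \right)} = 4 - E - F$
$\left(23321 - 7\right) - z{\left(-71,-11 \right)} = \left(23321 - 7\right) - \left(4 - -11 - -71\right) = 23314 - \left(4 + 11 + 71\right) = 23314 - 86 = 23228$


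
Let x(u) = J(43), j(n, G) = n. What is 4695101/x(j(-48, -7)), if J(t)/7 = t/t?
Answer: 4695101/7 ≈ 6.7073e+5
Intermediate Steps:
J(t) = 7 (J(t) = 7*(t/t) = 7*1 = 7)
x(u) = 7
4695101/x(j(-48, -7)) = 4695101/7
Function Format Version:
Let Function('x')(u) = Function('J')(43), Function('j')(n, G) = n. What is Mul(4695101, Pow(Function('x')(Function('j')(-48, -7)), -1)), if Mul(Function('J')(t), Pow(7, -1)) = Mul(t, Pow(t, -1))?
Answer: Rational(4695101, 7) ≈ 6.7073e+5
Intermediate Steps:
Function('J')(t) = 7 (Function('J')(t) = Mul(7, Mul(t, Pow(t, -1))) = Mul(7, 1) = 7)
Function('x')(u) = 7
Mul(4695101, Pow(Function('x')(Function('j')(-48, -7)), -1)) = Mul(4695101, Pow(7, -1)) = Mul(4695101, Rational(1, 7)) = Rational(4695101, 7)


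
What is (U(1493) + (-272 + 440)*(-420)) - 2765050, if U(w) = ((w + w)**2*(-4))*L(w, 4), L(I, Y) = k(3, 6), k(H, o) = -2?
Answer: 68493958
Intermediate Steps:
L(I, Y) = -2
U(w) = 32*w**2 (U(w) = ((w + w)**2*(-4))*(-2) = ((2*w)**2*(-4))*(-2) = ((4*w**2)*(-4))*(-2) = -16*w**2*(-2) = 32*w**2)
(U(1493) + (-272 + 440)*(-420)) - 2765050 = (32*1493**2 + (-272 + 440)*(-420)) - 2765050 = (32*2229049 + 168*(-420)) - 2765050 = (71329568 - 70560) - 2765050 = 71259008 - 2765050 = 68493958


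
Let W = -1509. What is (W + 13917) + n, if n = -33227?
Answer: -20819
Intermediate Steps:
(W + 13917) + n = (-1509 + 13917) - 33227 = 12408 - 33227 = -20819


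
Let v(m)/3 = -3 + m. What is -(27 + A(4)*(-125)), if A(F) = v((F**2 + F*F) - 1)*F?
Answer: 41973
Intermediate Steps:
v(m) = -9 + 3*m (v(m) = 3*(-3 + m) = -9 + 3*m)
A(F) = F*(-12 + 6*F**2) (A(F) = (-9 + 3*((F**2 + F*F) - 1))*F = (-9 + 3*((F**2 + F**2) - 1))*F = (-9 + 3*(2*F**2 - 1))*F = (-9 + 3*(-1 + 2*F**2))*F = (-9 + (-3 + 6*F**2))*F = (-12 + 6*F**2)*F = F*(-12 + 6*F**2))
-(27 + A(4)*(-125)) = -(27 + (6*4*(-2 + 4**2))*(-125)) = -(27 + (6*4*(-2 + 16))*(-125)) = -(27 + (6*4*14)*(-125)) = -(27 + 336*(-125)) = -(27 - 42000) = -1*(-41973) = 41973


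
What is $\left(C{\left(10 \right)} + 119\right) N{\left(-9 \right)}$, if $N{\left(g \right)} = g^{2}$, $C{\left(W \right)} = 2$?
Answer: $9801$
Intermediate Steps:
$\left(C{\left(10 \right)} + 119\right) N{\left(-9 \right)} = \left(2 + 119\right) \left(-9\right)^{2} = 121 \cdot 81 = 9801$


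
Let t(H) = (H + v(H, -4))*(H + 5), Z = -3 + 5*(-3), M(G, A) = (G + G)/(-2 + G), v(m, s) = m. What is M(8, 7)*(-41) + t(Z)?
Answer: 1076/3 ≈ 358.67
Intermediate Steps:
M(G, A) = 2*G/(-2 + G) (M(G, A) = (2*G)/(-2 + G) = 2*G/(-2 + G))
Z = -18 (Z = -3 - 15 = -18)
t(H) = 2*H*(5 + H) (t(H) = (H + H)*(H + 5) = (2*H)*(5 + H) = 2*H*(5 + H))
M(8, 7)*(-41) + t(Z) = (2*8/(-2 + 8))*(-41) + 2*(-18)*(5 - 18) = (2*8/6)*(-41) + 2*(-18)*(-13) = (2*8*(⅙))*(-41) + 468 = (8/3)*(-41) + 468 = -328/3 + 468 = 1076/3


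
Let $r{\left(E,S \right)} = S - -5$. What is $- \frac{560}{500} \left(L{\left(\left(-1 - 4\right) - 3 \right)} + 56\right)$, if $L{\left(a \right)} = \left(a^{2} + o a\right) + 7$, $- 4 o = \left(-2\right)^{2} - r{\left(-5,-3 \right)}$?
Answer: $- \frac{3668}{25} \approx -146.72$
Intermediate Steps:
$r{\left(E,S \right)} = 5 + S$ ($r{\left(E,S \right)} = S + 5 = 5 + S$)
$o = - \frac{1}{2}$ ($o = - \frac{\left(-2\right)^{2} - \left(5 - 3\right)}{4} = - \frac{4 - 2}{4} = \left(- \frac{1}{4}\right) 2 = - \frac{1}{2} \approx -0.5$)
$L{\left(a \right)} = 7 + a^{2} - \frac{a}{2}$ ($L{\left(a \right)} = \left(a^{2} - \frac{a}{2}\right) + 7 = 7 + a^{2} - \frac{a}{2}$)
$- \frac{560}{500} \left(L{\left(\left(-1 - 4\right) - 3 \right)} + 56\right) = - \frac{560}{500} \left(\left(7 + \left(\left(-1 - 4\right) - 3\right)^{2} - \frac{\left(-1 - 4\right) - 3}{2}\right) + 56\right) = \left(-560\right) \frac{1}{500} \left(\left(7 + \left(-5 - 3\right)^{2} - \frac{-5 - 3}{2}\right) + 56\right) = - \frac{28 \left(\left(7 + \left(-8\right)^{2} - -4\right) + 56\right)}{25} = - \frac{28 \left(\left(7 + 64 + 4\right) + 56\right)}{25} = - \frac{28 \left(75 + 56\right)}{25} = \left(- \frac{28}{25}\right) 131 = - \frac{3668}{25}$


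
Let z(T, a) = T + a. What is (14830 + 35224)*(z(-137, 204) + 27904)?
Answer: 1400060434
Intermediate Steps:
(14830 + 35224)*(z(-137, 204) + 27904) = (14830 + 35224)*((-137 + 204) + 27904) = 50054*(67 + 27904) = 50054*27971 = 1400060434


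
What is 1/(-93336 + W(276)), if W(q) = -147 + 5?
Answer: -1/93478 ≈ -1.0698e-5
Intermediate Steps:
W(q) = -142
1/(-93336 + W(276)) = 1/(-93336 - 142) = 1/(-93478) = -1/93478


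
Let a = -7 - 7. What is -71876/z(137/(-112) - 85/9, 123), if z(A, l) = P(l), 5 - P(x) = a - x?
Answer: -35938/71 ≈ -506.17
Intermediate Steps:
a = -14
P(x) = 19 + x (P(x) = 5 - (-14 - x) = 5 + (14 + x) = 19 + x)
z(A, l) = 19 + l
-71876/z(137/(-112) - 85/9, 123) = -71876/(19 + 123) = -71876/142 = -71876*1/142 = -35938/71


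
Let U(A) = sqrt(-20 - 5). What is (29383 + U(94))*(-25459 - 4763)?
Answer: -888013026 - 151110*I ≈ -8.8801e+8 - 1.5111e+5*I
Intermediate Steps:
U(A) = 5*I (U(A) = sqrt(-25) = 5*I)
(29383 + U(94))*(-25459 - 4763) = (29383 + 5*I)*(-25459 - 4763) = (29383 + 5*I)*(-30222) = -888013026 - 151110*I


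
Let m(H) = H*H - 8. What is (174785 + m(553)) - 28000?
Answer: 452586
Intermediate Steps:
m(H) = -8 + H**2 (m(H) = H**2 - 8 = -8 + H**2)
(174785 + m(553)) - 28000 = (174785 + (-8 + 553**2)) - 28000 = (174785 + (-8 + 305809)) - 28000 = (174785 + 305801) - 28000 = 480586 - 28000 = 452586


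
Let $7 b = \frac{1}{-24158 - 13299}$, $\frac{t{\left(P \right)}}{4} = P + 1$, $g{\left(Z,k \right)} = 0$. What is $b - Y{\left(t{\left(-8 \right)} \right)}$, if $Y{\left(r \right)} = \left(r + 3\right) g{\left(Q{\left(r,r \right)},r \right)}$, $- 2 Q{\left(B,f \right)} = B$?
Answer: $- \frac{1}{262199} \approx -3.8139 \cdot 10^{-6}$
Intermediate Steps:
$Q{\left(B,f \right)} = - \frac{B}{2}$
$t{\left(P \right)} = 4 + 4 P$ ($t{\left(P \right)} = 4 \left(P + 1\right) = 4 \left(1 + P\right) = 4 + 4 P$)
$Y{\left(r \right)} = 0$ ($Y{\left(r \right)} = \left(r + 3\right) 0 = \left(3 + r\right) 0 = 0$)
$b = - \frac{1}{262199}$ ($b = \frac{1}{7 \left(-24158 - 13299\right)} = \frac{1}{7 \left(-37457\right)} = \frac{1}{7} \left(- \frac{1}{37457}\right) = - \frac{1}{262199} \approx -3.8139 \cdot 10^{-6}$)
$b - Y{\left(t{\left(-8 \right)} \right)} = - \frac{1}{262199} - 0 = - \frac{1}{262199} + 0 = - \frac{1}{262199}$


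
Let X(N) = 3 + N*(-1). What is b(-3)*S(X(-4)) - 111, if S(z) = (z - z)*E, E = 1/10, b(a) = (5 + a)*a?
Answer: -111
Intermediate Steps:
b(a) = a*(5 + a)
E = ⅒ ≈ 0.10000
X(N) = 3 - N
S(z) = 0 (S(z) = (z - z)*(⅒) = 0*(⅒) = 0)
b(-3)*S(X(-4)) - 111 = -3*(5 - 3)*0 - 111 = -3*2*0 - 111 = -6*0 - 111 = 0 - 111 = -111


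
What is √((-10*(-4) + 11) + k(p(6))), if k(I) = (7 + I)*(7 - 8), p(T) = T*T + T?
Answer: √2 ≈ 1.4142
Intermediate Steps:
p(T) = T + T² (p(T) = T² + T = T + T²)
k(I) = -7 - I (k(I) = (7 + I)*(-1) = -7 - I)
√((-10*(-4) + 11) + k(p(6))) = √((-10*(-4) + 11) + (-7 - 6*(1 + 6))) = √((40 + 11) + (-7 - 6*7)) = √(51 + (-7 - 1*42)) = √(51 + (-7 - 42)) = √(51 - 49) = √2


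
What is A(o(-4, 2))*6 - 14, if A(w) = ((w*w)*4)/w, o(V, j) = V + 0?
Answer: -110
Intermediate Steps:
o(V, j) = V
A(w) = 4*w (A(w) = (w**2*4)/w = (4*w**2)/w = 4*w)
A(o(-4, 2))*6 - 14 = (4*(-4))*6 - 14 = -16*6 - 14 = -96 - 14 = -110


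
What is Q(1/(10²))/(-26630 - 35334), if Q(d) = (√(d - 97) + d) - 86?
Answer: 8599/6196400 - I*√9699/619640 ≈ 0.0013877 - 0.00015894*I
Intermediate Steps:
Q(d) = -86 + d + √(-97 + d) (Q(d) = (√(-97 + d) + d) - 86 = (d + √(-97 + d)) - 86 = -86 + d + √(-97 + d))
Q(1/(10²))/(-26630 - 35334) = (-86 + 1/(10²) + √(-97 + 1/(10²)))/(-26630 - 35334) = (-86 + 1/100 + √(-97 + 1/100))/(-61964) = (-86 + 1/100 + √(-97 + 1/100))*(-1/61964) = (-86 + 1/100 + √(-9699/100))*(-1/61964) = (-86 + 1/100 + I*√9699/10)*(-1/61964) = (-8599/100 + I*√9699/10)*(-1/61964) = 8599/6196400 - I*√9699/619640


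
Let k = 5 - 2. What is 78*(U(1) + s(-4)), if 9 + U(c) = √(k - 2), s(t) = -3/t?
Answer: -1131/2 ≈ -565.50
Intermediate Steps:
k = 3
U(c) = -8 (U(c) = -9 + √(3 - 2) = -9 + √1 = -9 + 1 = -8)
78*(U(1) + s(-4)) = 78*(-8 - 3/(-4)) = 78*(-8 - 3*(-¼)) = 78*(-8 + ¾) = 78*(-29/4) = -1131/2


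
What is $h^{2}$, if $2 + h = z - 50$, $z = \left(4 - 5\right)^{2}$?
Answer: $2601$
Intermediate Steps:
$z = 1$ ($z = \left(-1\right)^{2} = 1$)
$h = -51$ ($h = -2 + \left(1 - 50\right) = -2 - 49 = -51$)
$h^{2} = \left(-51\right)^{2} = 2601$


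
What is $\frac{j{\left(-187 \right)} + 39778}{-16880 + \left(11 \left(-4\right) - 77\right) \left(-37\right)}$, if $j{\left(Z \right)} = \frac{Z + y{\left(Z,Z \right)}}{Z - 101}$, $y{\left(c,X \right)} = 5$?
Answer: $- \frac{5728123}{1786032} \approx -3.2072$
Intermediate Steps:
$j{\left(Z \right)} = \frac{5 + Z}{-101 + Z}$ ($j{\left(Z \right)} = \frac{Z + 5}{Z - 101} = \frac{5 + Z}{-101 + Z}$)
$\frac{j{\left(-187 \right)} + 39778}{-16880 + \left(11 \left(-4\right) - 77\right) \left(-37\right)} = \frac{\frac{5 - 187}{-101 - 187} + 39778}{-16880 + \left(11 \left(-4\right) - 77\right) \left(-37\right)} = \frac{\frac{1}{-288} \left(-182\right) + 39778}{-16880 + \left(-44 - 77\right) \left(-37\right)} = \frac{\left(- \frac{1}{288}\right) \left(-182\right) + 39778}{-16880 - -4477} = \frac{\frac{91}{144} + 39778}{-16880 + 4477} = \frac{5728123}{144 \left(-12403\right)} = \frac{5728123}{144} \left(- \frac{1}{12403}\right) = - \frac{5728123}{1786032}$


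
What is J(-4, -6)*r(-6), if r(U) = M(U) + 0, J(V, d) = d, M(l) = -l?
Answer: -36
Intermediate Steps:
r(U) = -U (r(U) = -U + 0 = -U)
J(-4, -6)*r(-6) = -(-6)*(-6) = -6*6 = -36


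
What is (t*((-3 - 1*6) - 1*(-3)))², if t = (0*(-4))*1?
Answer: 0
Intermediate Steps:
t = 0 (t = 0*1 = 0)
(t*((-3 - 1*6) - 1*(-3)))² = (0*((-3 - 1*6) - 1*(-3)))² = (0*((-3 - 6) + 3))² = (0*(-9 + 3))² = (0*(-6))² = 0² = 0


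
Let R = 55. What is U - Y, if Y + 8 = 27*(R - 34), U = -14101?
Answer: -14660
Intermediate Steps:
Y = 559 (Y = -8 + 27*(55 - 34) = -8 + 27*21 = -8 + 567 = 559)
U - Y = -14101 - 1*559 = -14101 - 559 = -14660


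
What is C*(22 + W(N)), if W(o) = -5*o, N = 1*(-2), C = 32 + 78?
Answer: 3520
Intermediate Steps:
C = 110
N = -2
C*(22 + W(N)) = 110*(22 - 5*(-2)) = 110*(22 + 10) = 110*32 = 3520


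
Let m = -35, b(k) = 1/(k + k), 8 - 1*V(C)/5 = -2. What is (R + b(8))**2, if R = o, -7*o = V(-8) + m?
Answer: 54289/12544 ≈ 4.3279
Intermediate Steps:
V(C) = 50 (V(C) = 40 - 5*(-2) = 40 + 10 = 50)
b(k) = 1/(2*k)
o = -15/7 (o = -(50 - 35)/7 = -1/7*15 = -15/7 ≈ -2.1429)
R = -15/7 ≈ -2.1429
(R + b(8))**2 = (-15/7 + (1/2)/8)**2 = (-15/7 + (1/2)*(1/8))**2 = (-15/7 + 1/16)**2 = (-233/112)**2 = 54289/12544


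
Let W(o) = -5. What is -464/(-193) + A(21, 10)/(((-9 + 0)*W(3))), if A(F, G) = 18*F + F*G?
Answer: 44788/2895 ≈ 15.471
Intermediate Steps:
-464/(-193) + A(21, 10)/(((-9 + 0)*W(3))) = -464/(-193) + (21*(18 + 10))/(((-9 + 0)*(-5))) = -464*(-1/193) + (21*28)/((-9*(-5))) = 464/193 + 588/45 = 464/193 + 588*(1/45) = 464/193 + 196/15 = 44788/2895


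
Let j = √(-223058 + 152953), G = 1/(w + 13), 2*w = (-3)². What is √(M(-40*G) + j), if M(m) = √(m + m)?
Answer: √7*√I*√(4*√14 + 7*√70105)/7 ≈ 11.552 + 11.552*I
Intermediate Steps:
w = 9/2 (w = (½)*(-3)² = (½)*9 = 9/2 ≈ 4.5000)
G = 2/35 (G = 1/(9/2 + 13) = 1/(35/2) = 2/35 ≈ 0.057143)
M(m) = √2*√m (M(m) = √(2*m) = √2*√m)
j = I*√70105 (j = √(-70105) = I*√70105 ≈ 264.77*I)
√(M(-40*G) + j) = √(√2*√(-40*2/35) + I*√70105) = √(√2*√(-16/7) + I*√70105) = √(√2*(4*I*√7/7) + I*√70105) = √(4*I*√14/7 + I*√70105) = √(I*√70105 + 4*I*√14/7)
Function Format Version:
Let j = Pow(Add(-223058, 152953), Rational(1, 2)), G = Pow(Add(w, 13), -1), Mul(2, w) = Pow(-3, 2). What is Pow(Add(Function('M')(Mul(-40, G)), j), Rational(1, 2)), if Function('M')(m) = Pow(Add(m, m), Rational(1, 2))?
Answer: Mul(Rational(1, 7), Pow(7, Rational(1, 2)), Pow(I, Rational(1, 2)), Pow(Add(Mul(4, Pow(14, Rational(1, 2))), Mul(7, Pow(70105, Rational(1, 2)))), Rational(1, 2))) ≈ Add(11.552, Mul(11.552, I))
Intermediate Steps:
w = Rational(9, 2) (w = Mul(Rational(1, 2), Pow(-3, 2)) = Mul(Rational(1, 2), 9) = Rational(9, 2) ≈ 4.5000)
G = Rational(2, 35) (G = Pow(Add(Rational(9, 2), 13), -1) = Pow(Rational(35, 2), -1) = Rational(2, 35) ≈ 0.057143)
Function('M')(m) = Mul(Pow(2, Rational(1, 2)), Pow(m, Rational(1, 2))) (Function('M')(m) = Pow(Mul(2, m), Rational(1, 2)) = Mul(Pow(2, Rational(1, 2)), Pow(m, Rational(1, 2))))
j = Mul(I, Pow(70105, Rational(1, 2))) (j = Pow(-70105, Rational(1, 2)) = Mul(I, Pow(70105, Rational(1, 2))) ≈ Mul(264.77, I))
Pow(Add(Function('M')(Mul(-40, G)), j), Rational(1, 2)) = Pow(Add(Mul(Pow(2, Rational(1, 2)), Pow(Mul(-40, Rational(2, 35)), Rational(1, 2))), Mul(I, Pow(70105, Rational(1, 2)))), Rational(1, 2)) = Pow(Add(Mul(Pow(2, Rational(1, 2)), Pow(Rational(-16, 7), Rational(1, 2))), Mul(I, Pow(70105, Rational(1, 2)))), Rational(1, 2)) = Pow(Add(Mul(Pow(2, Rational(1, 2)), Mul(Rational(4, 7), I, Pow(7, Rational(1, 2)))), Mul(I, Pow(70105, Rational(1, 2)))), Rational(1, 2)) = Pow(Add(Mul(Rational(4, 7), I, Pow(14, Rational(1, 2))), Mul(I, Pow(70105, Rational(1, 2)))), Rational(1, 2)) = Pow(Add(Mul(I, Pow(70105, Rational(1, 2))), Mul(Rational(4, 7), I, Pow(14, Rational(1, 2)))), Rational(1, 2))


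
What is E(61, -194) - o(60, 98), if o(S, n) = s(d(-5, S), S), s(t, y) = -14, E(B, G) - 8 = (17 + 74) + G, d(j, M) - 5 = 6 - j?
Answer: -81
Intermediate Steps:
d(j, M) = 11 - j (d(j, M) = 5 + (6 - j) = 11 - j)
E(B, G) = 99 + G (E(B, G) = 8 + ((17 + 74) + G) = 8 + (91 + G) = 99 + G)
o(S, n) = -14
E(61, -194) - o(60, 98) = (99 - 194) - 1*(-14) = -95 + 14 = -81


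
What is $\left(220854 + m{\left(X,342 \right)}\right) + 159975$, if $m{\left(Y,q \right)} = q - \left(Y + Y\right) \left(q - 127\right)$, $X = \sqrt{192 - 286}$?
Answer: $381171 - 430 i \sqrt{94} \approx 3.8117 \cdot 10^{5} - 4169.0 i$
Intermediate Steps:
$X = i \sqrt{94}$ ($X = \sqrt{-94} = i \sqrt{94} \approx 9.6954 i$)
$m{\left(Y,q \right)} = q - 2 Y \left(-127 + q\right)$
$\left(220854 + m{\left(X,342 \right)}\right) + 159975 = \left(220854 + \left(342 + 254 i \sqrt{94} - 2 i \sqrt{94} \cdot 342\right)\right) + 159975 = \left(220854 + \left(342 + 254 i \sqrt{94} - 684 i \sqrt{94}\right)\right) + 159975 = \left(220854 + \left(342 - 430 i \sqrt{94}\right)\right) + 159975 = \left(221196 - 430 i \sqrt{94}\right) + 159975 = 381171 - 430 i \sqrt{94}$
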